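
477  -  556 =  - 79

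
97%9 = 7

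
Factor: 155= 5^1*31^1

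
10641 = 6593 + 4048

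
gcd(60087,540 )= 3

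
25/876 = 25/876  =  0.03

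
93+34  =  127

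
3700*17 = 62900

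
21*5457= 114597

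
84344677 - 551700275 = - 467355598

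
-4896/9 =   -  544 = - 544.00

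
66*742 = 48972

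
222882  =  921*242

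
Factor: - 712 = -2^3*89^1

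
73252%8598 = 4468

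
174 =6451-6277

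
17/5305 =17/5305 = 0.00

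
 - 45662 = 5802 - 51464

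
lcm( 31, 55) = 1705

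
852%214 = 210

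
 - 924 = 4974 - 5898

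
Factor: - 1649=  -  17^1*97^1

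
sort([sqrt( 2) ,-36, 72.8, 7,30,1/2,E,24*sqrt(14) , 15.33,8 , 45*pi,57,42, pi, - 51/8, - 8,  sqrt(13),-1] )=[-36, - 8, - 51/8, - 1, 1/2,sqrt(2), E,pi,sqrt(13 ),7,8,15.33,30,42,57,72.8, 24*sqrt(14 ),  45 * pi ]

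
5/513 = 5/513 = 0.01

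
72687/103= 705+72/103=   705.70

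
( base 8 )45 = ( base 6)101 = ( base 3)1101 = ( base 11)34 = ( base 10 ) 37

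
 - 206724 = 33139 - 239863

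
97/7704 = 97/7704 = 0.01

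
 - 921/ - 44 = 20 + 41/44 = 20.93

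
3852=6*642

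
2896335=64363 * 45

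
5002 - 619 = 4383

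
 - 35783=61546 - 97329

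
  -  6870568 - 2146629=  - 9017197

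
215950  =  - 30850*( - 7 )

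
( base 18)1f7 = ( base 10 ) 601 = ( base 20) 1a1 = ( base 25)O1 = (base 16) 259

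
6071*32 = 194272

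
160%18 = 16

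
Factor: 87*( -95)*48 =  - 2^4 * 3^2*5^1*19^1 * 29^1 = -396720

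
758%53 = 16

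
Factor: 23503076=2^2*19^1*309251^1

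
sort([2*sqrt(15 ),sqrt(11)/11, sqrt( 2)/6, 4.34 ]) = [ sqrt( 2) /6, sqrt( 11)/11,4.34  ,  2*sqrt (15) ]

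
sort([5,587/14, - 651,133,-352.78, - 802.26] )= [ - 802.26, - 651 , - 352.78, 5,587/14,133 ] 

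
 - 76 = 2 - 78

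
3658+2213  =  5871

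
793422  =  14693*54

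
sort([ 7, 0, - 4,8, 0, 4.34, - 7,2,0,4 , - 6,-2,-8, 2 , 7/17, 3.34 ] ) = [ - 8, - 7, - 6, - 4, - 2,0,0, 0, 7/17, 2,2 , 3.34,4, 4.34,7,  8 ]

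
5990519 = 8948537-2958018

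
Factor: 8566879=23^1*372473^1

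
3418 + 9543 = 12961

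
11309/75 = 150 + 59/75= 150.79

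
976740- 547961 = 428779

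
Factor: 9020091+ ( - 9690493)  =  -670402 = - 2^1 * 67^1 * 5003^1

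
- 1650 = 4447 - 6097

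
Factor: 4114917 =3^2*457213^1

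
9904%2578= 2170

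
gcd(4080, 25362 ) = 6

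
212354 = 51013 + 161341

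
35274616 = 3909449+31365167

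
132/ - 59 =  - 132/59 = - 2.24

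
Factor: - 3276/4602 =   -  42/59= - 2^1*3^1*7^1 *59^(-1)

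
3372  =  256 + 3116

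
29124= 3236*9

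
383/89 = 383/89=4.30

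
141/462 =47/154 = 0.31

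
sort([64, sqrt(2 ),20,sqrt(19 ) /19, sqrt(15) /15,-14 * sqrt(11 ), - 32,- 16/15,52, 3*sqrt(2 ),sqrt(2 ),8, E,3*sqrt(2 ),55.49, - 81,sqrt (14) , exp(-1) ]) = [ - 81,-14*sqrt(11 ), - 32, - 16/15,sqrt ( 19) /19,sqrt ( 15)/15, exp( - 1), sqrt ( 2),sqrt( 2 ), E,sqrt(14 ),3*sqrt(2 ), 3*sqrt( 2),8,20, 52,55.49,64 ] 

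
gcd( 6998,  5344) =2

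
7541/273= 27+170/273 =27.62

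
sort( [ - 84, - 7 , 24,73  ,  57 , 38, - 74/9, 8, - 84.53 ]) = [  -  84.53, - 84,-74/9,  -  7, 8, 24, 38, 57,73 ] 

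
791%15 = 11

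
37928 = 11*3448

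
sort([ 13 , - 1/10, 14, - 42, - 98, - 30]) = [-98,-42, - 30, -1/10, 13, 14]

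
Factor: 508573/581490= 2^( - 1 )*3^( - 2 )  *5^( - 1 )*7^(  -  1 )*19^1*29^1 = 551/630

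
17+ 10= 27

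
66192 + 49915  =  116107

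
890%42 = 8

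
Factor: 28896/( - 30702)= - 16/17 = -  2^4*17^( - 1 )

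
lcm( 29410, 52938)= 264690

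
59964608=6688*8966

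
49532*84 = 4160688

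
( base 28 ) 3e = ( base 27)3h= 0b1100010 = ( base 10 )98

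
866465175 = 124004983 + 742460192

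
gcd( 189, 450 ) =9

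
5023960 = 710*7076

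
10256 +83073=93329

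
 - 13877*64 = - 888128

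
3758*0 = 0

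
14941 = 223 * 67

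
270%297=270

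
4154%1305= 239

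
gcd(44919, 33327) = 1449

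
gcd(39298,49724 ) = 802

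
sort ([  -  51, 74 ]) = [ - 51,74]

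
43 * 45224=1944632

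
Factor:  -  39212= - 2^2*9803^1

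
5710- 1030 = 4680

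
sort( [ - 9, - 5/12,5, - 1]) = [ - 9, - 1,- 5/12,5 ] 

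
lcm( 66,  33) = 66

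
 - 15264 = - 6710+-8554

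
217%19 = 8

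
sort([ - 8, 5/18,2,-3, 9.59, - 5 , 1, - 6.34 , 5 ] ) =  [ - 8, - 6.34, - 5,- 3,5/18, 1, 2 , 5,  9.59] 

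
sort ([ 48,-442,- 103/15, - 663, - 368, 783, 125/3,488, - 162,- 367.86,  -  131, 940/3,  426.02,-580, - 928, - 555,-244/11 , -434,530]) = [ - 928, - 663, - 580,  -  555, - 442, - 434, - 368, -367.86, - 162, - 131,-244/11, - 103/15, 125/3 , 48,940/3,426.02, 488,530,783]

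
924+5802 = 6726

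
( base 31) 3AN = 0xc90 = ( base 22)6e4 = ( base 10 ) 3216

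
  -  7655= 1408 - 9063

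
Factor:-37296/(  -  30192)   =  3^1*7^1*17^( - 1 )=21/17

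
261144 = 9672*27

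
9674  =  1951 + 7723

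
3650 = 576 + 3074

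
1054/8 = 527/4 = 131.75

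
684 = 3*228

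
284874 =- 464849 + 749723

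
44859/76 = 590 + 1/4 = 590.25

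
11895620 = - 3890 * ( - 3058)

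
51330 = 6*8555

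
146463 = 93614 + 52849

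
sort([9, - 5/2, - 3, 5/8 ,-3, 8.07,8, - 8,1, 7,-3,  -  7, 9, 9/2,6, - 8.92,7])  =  [-8.92, - 8, - 7,- 3,  -  3, - 3, - 5/2 , 5/8, 1, 9/2, 6,7, 7, 8,8.07,  9, 9]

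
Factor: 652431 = 3^1*13^1* 16729^1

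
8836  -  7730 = 1106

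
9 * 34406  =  309654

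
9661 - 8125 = 1536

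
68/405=68/405 = 0.17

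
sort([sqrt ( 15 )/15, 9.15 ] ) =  [ sqrt(15)/15 , 9.15 ] 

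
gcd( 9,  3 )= 3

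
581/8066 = 581/8066  =  0.07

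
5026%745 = 556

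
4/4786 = 2/2393=0.00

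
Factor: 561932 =2^2*7^2  *  47^1*61^1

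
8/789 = 8/789 = 0.01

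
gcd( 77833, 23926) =7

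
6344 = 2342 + 4002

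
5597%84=53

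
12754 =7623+5131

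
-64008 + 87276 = 23268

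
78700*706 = 55562200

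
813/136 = 5  +  133/136 = 5.98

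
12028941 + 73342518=85371459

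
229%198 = 31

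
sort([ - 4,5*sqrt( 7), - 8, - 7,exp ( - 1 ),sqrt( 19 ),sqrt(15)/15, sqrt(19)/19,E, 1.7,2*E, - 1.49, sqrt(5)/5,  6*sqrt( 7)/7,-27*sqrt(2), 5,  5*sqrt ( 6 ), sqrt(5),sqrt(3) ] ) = [ - 27*sqrt( 2) , - 8, - 7, - 4, - 1.49,sqrt(19 )/19,sqrt( 15) /15, exp(-1 ),sqrt(5) /5,1.7, sqrt( 3 ),sqrt( 5) , 6* sqrt( 7)/7, E,sqrt( 19), 5, 2*E,5*sqrt(6 ),5*sqrt( 7)] 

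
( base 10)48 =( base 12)40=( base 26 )1m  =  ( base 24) 20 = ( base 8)60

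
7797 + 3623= 11420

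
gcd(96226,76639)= 1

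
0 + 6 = 6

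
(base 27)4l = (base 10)129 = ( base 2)10000001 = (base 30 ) 49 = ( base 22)5J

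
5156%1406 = 938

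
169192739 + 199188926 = 368381665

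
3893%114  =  17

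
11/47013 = 11/47013 = 0.00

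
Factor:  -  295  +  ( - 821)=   -  2^2 * 3^2*31^1 =-1116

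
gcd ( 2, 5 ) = 1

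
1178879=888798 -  - 290081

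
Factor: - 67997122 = - 2^1*131^1 * 259531^1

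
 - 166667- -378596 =211929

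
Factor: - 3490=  - 2^1 * 5^1*349^1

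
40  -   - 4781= 4821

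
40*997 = 39880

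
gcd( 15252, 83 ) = 1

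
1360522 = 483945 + 876577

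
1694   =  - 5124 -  - 6818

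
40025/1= 40025=40025.00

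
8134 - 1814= 6320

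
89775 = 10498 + 79277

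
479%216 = 47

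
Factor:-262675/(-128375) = 5^ ( - 1 ) * 7^1*13^( - 1)* 19^1 = 133/65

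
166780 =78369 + 88411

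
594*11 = 6534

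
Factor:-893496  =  -2^3 * 3^1*59^1*631^1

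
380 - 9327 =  - 8947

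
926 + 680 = 1606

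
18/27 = 2/3 = 0.67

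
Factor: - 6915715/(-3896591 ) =5^1*19^1*23^( - 1 ) *191^(-1)*887^(-1)*72797^1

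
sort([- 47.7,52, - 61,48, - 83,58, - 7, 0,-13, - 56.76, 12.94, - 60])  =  [ - 83, - 61,  -  60, - 56.76, - 47.7, - 13, - 7, 0, 12.94,  48,52,58 ] 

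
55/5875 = 11/1175=0.01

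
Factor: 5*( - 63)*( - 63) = 3^4*5^1*7^2 = 19845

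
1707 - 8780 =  - 7073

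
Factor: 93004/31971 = 2^2*3^(- 1)*10657^( - 1)*23251^1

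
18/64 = 9/32=   0.28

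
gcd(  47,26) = 1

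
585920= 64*9155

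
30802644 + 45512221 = 76314865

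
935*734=686290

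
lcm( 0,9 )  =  0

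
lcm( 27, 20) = 540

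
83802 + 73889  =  157691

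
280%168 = 112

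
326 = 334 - 8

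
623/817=623/817 = 0.76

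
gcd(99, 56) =1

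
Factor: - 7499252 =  - 2^2*1231^1*1523^1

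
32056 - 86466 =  - 54410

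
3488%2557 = 931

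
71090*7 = 497630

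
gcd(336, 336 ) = 336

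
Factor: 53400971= 13^1*131^1*31357^1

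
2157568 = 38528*56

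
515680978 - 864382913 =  - 348701935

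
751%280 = 191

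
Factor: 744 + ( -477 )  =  3^1 * 89^1 = 267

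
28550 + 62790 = 91340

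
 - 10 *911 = - 9110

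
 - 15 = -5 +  - 10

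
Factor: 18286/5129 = 82/23 = 2^1*23^( - 1)*41^1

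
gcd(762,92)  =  2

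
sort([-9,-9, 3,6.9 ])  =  [ - 9,-9, 3, 6.9] 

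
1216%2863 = 1216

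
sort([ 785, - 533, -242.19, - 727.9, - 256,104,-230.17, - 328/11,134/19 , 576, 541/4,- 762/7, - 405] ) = [ - 727.9, - 533, - 405, - 256, - 242.19,-230.17, - 762/7,-328/11, 134/19,104,541/4,576, 785] 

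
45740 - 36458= 9282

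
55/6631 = 55/6631  =  0.01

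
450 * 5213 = 2345850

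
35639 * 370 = 13186430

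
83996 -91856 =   -  7860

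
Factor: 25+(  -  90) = -5^1 * 13^1  =  -65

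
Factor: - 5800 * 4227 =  - 24516600 = -2^3*3^1* 5^2*29^1 *1409^1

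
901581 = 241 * 3741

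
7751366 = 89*87094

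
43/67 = 43/67   =  0.64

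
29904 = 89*336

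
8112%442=156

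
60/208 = 15/52=0.29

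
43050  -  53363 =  - 10313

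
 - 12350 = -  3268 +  - 9082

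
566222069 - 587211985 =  - 20989916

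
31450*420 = 13209000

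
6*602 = 3612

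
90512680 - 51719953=38792727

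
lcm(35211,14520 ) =1408440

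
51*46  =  2346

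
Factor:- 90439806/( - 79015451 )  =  2^1*3^1*29^1 * 519769^1*79015451^ ( - 1 ) 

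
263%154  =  109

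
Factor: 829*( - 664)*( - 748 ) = 2^5*11^1*17^1 * 83^1*829^1 = 411741088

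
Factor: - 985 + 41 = -2^4 * 59^1=   - 944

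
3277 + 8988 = 12265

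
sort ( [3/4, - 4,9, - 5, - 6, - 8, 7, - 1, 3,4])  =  [ - 8,-6 , - 5,  -  4, - 1 , 3/4, 3,4, 7, 9]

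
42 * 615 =25830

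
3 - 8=  -  5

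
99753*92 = 9177276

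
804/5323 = 804/5323 = 0.15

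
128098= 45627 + 82471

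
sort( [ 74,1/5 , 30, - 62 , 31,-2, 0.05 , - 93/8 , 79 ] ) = [-62, - 93/8, - 2,0.05 , 1/5, 30, 31,74,79]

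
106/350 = 53/175=0.30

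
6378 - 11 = 6367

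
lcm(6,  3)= 6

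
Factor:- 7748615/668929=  -5^1*7^2*31627^1 *668929^( - 1)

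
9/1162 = 9/1162=0.01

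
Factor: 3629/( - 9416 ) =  - 2^( - 3 )*11^( - 1 )*19^1*107^( - 1 )*191^1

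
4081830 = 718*5685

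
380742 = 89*4278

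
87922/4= 21980 + 1/2= 21980.50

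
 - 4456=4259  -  8715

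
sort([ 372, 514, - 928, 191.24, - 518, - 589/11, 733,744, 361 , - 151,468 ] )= [ - 928,-518 , - 151 , - 589/11,191.24,361, 372,468,514,  733, 744 ] 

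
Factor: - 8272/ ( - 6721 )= 2^4*13^(  -  1) = 16/13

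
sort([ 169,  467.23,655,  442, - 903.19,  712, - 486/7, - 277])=[ - 903.19, - 277, - 486/7, 169 , 442,  467.23,655,  712] 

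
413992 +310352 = 724344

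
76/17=4 + 8/17 = 4.47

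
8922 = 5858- - 3064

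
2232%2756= 2232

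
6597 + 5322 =11919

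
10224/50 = 204 + 12/25  =  204.48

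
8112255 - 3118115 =4994140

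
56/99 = 56/99 = 0.57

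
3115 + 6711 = 9826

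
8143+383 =8526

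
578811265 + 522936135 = 1101747400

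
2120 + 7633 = 9753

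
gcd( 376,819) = 1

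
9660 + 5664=15324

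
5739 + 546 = 6285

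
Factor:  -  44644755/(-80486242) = 2^( - 1)*3^1*5^1*19^( - 1)*37^1*257^1*313^1*2118059^( - 1) 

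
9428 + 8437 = 17865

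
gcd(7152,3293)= 1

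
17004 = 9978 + 7026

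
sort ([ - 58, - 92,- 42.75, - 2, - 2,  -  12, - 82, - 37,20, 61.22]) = [ - 92,- 82, - 58, - 42.75, -37, - 12, - 2,  -  2, 20, 61.22] 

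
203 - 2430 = -2227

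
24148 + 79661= 103809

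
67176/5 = 67176/5 = 13435.20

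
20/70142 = 10/35071 = 0.00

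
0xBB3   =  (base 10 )2995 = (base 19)85c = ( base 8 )5663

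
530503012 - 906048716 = -375545704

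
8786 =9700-914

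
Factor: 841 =29^2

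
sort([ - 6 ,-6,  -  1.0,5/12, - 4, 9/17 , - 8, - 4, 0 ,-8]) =[ - 8,  -  8, - 6, -6, - 4, - 4, - 1.0,0, 5/12,9/17]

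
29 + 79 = 108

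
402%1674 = 402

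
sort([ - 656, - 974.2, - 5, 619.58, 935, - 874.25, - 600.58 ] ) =[ - 974.2,-874.25,- 656 ,-600.58,-5 , 619.58, 935 ] 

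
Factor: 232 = 2^3*29^1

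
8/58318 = 4/29159 =0.00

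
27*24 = 648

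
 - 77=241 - 318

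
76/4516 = 19/1129 = 0.02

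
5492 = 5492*1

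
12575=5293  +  7282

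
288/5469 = 96/1823 = 0.05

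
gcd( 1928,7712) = 1928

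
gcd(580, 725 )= 145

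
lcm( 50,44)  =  1100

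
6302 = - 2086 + 8388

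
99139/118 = 99139/118= 840.16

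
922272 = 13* 70944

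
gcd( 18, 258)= 6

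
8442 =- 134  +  8576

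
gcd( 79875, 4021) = 1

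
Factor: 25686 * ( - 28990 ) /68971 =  - 2^2 * 3^2*5^1*7^( - 1)*13^1*59^( - 1 )*167^(-1 )*223^1*1427^1=   - 744637140/68971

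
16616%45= 11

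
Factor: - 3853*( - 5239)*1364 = 2^2*11^1 * 13^2*31^2 * 3853^1 = 27533522588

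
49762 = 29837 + 19925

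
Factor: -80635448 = -2^3 * 163^1*61837^1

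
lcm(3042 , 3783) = 295074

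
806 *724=583544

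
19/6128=19/6128 = 0.00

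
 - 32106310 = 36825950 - 68932260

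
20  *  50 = 1000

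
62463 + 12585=75048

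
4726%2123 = 480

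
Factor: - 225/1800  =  -1/8  =  - 2^( - 3)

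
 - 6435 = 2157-8592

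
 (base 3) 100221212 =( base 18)1475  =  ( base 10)7259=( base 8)16133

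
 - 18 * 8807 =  - 158526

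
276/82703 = 276/82703  =  0.00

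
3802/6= 633 + 2/3= 633.67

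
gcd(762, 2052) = 6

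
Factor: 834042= 2^1*3^1 *11^1*12637^1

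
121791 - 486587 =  - 364796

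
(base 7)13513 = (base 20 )945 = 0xe65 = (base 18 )B6D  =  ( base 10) 3685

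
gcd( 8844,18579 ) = 33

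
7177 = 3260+3917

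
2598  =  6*433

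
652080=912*715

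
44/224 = 11/56= 0.20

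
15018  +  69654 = 84672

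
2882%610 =442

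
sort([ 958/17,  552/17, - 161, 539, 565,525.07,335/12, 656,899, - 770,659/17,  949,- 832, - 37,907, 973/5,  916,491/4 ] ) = [ - 832, - 770, - 161, - 37,  335/12,  552/17,659/17,958/17,491/4,  973/5,  525.07 , 539, 565,  656,899,907,916,949] 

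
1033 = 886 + 147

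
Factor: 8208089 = 139^1*59051^1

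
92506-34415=58091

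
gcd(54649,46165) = 7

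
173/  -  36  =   - 5 + 7/36   =  - 4.81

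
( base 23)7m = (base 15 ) C3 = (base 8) 267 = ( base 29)69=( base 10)183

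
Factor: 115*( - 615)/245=  -  14145/49 = - 3^1*5^1*7^( - 2)*23^1*41^1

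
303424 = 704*431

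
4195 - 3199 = 996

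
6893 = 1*6893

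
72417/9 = 8046  +  1/3=8046.33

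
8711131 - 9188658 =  - 477527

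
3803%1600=603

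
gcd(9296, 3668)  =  28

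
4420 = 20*221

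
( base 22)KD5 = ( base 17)2089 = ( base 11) 7545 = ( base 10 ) 9971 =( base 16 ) 26f3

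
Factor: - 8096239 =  - 31^1*261169^1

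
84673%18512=10625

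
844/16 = 211/4 = 52.75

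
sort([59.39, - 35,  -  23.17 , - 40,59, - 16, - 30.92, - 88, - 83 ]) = [-88, - 83, - 40,-35, - 30.92, - 23.17, - 16,59,59.39 ]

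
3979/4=994 +3/4 = 994.75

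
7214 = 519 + 6695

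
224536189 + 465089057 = 689625246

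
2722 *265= 721330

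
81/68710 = 81/68710 = 0.00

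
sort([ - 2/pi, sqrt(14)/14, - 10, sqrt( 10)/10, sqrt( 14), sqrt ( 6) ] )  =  [ - 10,-2/pi,sqrt( 14 ) /14,sqrt(10)/10, sqrt( 6), sqrt (14)]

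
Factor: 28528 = 2^4*1783^1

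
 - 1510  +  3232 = 1722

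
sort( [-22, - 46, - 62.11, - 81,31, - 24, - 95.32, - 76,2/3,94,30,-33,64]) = [ - 95.32,-81, - 76,  -  62.11, - 46,-33 , - 24,-22,2/3,30,31 , 64,94]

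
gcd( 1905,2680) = 5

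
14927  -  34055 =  - 19128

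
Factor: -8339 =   -  31^1*269^1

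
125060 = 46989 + 78071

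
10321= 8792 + 1529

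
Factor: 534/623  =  2^1*3^1*7^( - 1 ) = 6/7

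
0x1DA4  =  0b1110110100100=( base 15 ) 23ad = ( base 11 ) 5779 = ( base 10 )7588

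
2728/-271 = -11 + 253/271 = -10.07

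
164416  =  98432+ 65984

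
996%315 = 51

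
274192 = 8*34274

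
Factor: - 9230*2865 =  - 26443950= -  2^1*3^1*5^2*13^1*71^1*191^1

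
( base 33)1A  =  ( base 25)1I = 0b101011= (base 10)43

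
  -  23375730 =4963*( - 4710) 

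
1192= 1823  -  631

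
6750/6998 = 3375/3499 = 0.96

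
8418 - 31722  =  -23304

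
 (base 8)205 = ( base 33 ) 41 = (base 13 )A3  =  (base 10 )133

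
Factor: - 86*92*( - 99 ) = 2^3*3^2*11^1*23^1*43^1  =  783288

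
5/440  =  1/88 = 0.01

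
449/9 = 449/9  =  49.89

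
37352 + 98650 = 136002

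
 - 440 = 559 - 999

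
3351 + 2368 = 5719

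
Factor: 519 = 3^1*173^1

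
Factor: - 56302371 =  -3^5*223^1* 1039^1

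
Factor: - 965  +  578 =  - 387 = - 3^2*43^1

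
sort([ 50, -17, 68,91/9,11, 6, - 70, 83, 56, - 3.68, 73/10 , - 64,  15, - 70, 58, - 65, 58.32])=[ - 70, - 70, - 65, - 64, - 17,-3.68, 6 , 73/10, 91/9 , 11,15, 50, 56, 58 , 58.32, 68, 83]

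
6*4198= 25188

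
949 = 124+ 825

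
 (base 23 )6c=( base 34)4e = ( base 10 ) 150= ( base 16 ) 96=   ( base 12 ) 106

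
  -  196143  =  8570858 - 8767001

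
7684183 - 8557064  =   - 872881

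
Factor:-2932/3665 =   -  2^2*5^( - 1 ) = - 4/5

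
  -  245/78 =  - 245/78 = -3.14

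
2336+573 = 2909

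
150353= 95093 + 55260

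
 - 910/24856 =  -35/956=   -0.04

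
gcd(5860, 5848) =4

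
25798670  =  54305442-28506772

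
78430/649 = 120 + 50/59 = 120.85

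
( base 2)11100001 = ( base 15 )100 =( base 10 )225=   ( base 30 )7f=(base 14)121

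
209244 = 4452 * 47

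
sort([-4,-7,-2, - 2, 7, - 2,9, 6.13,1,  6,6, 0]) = [- 7, - 4,-2,-2, - 2, 0,  1,6, 6,6.13, 7,9 ]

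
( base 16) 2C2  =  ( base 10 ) 706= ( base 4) 23002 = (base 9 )864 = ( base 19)1I3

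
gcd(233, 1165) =233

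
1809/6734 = 1809/6734  =  0.27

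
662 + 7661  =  8323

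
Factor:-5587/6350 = -2^(-1 )  *5^( - 2)*37^1 * 127^( - 1)*151^1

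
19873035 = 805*24687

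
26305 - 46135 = -19830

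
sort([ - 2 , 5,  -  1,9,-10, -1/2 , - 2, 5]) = [-10,  -  2 , - 2, - 1, -1/2, 5,5, 9]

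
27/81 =1/3 = 0.33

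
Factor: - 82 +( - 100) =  - 182 =- 2^1*7^1*13^1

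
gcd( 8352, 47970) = 18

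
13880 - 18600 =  - 4720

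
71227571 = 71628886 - 401315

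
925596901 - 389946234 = 535650667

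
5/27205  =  1/5441= 0.00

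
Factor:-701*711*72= - 35885592 = - 2^3*3^4*  79^1*701^1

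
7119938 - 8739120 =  - 1619182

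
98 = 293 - 195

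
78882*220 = 17354040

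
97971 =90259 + 7712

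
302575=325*931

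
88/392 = 11/49 = 0.22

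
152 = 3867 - 3715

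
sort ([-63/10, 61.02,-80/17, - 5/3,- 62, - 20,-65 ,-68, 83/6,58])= [ -68, - 65, - 62, - 20,  -  63/10, - 80/17, - 5/3,83/6, 58, 61.02 ]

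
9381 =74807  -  65426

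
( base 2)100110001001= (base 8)4611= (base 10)2441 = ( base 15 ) acb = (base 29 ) 2Q5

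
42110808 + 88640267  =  130751075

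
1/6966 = 1/6966 = 0.00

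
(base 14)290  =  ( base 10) 518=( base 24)LE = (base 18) 1AE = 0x206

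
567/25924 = 567/25924 = 0.02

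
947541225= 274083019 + 673458206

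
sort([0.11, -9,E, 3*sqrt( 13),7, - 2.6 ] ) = [  -  9, - 2.6, 0.11,E,7,  3*sqrt( 13)]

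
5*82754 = 413770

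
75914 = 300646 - 224732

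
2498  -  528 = 1970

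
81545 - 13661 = 67884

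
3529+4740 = 8269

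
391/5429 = 391/5429 =0.07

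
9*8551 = 76959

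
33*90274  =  2979042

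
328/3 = 328/3=109.33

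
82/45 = 1 + 37/45 = 1.82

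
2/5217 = 2/5217 = 0.00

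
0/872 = 0 = 0.00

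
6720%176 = 32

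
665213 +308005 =973218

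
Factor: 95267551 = 239^1*398609^1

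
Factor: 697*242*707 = 2^1*7^1*11^2 * 17^1*41^1*101^1 = 119252518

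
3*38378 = 115134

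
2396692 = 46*52102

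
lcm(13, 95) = 1235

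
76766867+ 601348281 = 678115148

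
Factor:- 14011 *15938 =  - 2^1*13^1 * 613^1*14011^1 = - 223307318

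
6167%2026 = 89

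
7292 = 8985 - 1693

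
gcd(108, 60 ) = 12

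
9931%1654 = 7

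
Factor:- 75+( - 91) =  - 2^1*83^1  =  - 166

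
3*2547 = 7641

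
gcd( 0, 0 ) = 0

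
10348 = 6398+3950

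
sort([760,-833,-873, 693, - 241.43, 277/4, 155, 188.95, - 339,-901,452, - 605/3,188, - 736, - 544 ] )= [ - 901, - 873, - 833, - 736,-544, - 339, - 241.43,  -  605/3,277/4, 155, 188, 188.95, 452, 693, 760 ] 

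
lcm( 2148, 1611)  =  6444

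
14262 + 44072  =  58334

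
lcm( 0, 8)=0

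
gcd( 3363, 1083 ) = 57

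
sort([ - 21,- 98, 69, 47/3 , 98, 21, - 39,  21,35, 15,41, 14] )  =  [ - 98, - 39, - 21, 14,15,47/3, 21 , 21, 35,41, 69, 98] 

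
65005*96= 6240480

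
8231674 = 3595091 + 4636583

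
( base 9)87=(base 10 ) 79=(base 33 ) 2d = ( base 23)3A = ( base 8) 117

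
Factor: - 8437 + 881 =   -  7556= -2^2*1889^1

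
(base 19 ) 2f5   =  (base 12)704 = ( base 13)5CB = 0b1111110100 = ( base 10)1012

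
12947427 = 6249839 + 6697588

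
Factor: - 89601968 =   -  2^4*17^1 * 329419^1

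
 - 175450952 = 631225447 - 806676399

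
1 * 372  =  372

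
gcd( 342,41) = 1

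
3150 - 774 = 2376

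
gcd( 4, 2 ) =2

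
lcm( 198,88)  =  792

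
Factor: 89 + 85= 174 = 2^1*3^1*29^1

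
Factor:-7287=  -  3^1*7^1*347^1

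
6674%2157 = 203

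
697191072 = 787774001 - 90582929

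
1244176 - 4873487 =- 3629311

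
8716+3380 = 12096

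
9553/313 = 30 +163/313 = 30.52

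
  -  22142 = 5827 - 27969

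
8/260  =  2/65 = 0.03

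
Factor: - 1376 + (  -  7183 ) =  - 8559 = -3^3*317^1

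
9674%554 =256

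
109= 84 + 25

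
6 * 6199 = 37194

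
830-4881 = - 4051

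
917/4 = 229  +  1/4 = 229.25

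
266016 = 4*66504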